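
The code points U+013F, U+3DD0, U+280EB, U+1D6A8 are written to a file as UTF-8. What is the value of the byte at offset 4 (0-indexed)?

U+013F → 2-byte form C4 BF at offsets 0–1.
U+3DD0 → 3-byte form E3 B7 90 at offsets 2–4.
Offset 4 falls in char 2's range; it's byte 3 of E3 B7 90 = 0x90.

0x90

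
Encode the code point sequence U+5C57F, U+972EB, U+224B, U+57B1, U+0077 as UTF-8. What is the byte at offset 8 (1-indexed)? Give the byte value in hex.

0xAB

1-indexed offset 8 is 0-indexed offset 7.
U+5C57F → 4-byte form F1 9C 95 BF at offsets 0–3.
U+972EB → 4-byte form F2 97 8B AB at offsets 4–7.
Offset 7 falls in char 2's range; it's byte 4 of F2 97 8B AB = 0xAB.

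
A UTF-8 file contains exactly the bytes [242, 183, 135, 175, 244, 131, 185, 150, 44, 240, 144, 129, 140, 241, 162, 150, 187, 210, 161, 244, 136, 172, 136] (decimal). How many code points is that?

Byte at offset 0: 0xF2 = 11110010 → 4-byte char (#1). Advance 4.
Byte at offset 4: 0xF4 = 11110100 → 4-byte char (#2). Advance 4.
Byte at offset 8: 0x2C = 00101100 → 1-byte char (#3). Advance 1.
Byte at offset 9: 0xF0 = 11110000 → 4-byte char (#4). Advance 4.
Byte at offset 13: 0xF1 = 11110001 → 4-byte char (#5). Advance 4.
Byte at offset 17: 0xD2 = 11010010 → 2-byte char (#6). Advance 2.
Byte at offset 19: 0xF4 = 11110100 → 4-byte char (#7). Advance 4.
Reached end at offset 23 after 7 code points.

7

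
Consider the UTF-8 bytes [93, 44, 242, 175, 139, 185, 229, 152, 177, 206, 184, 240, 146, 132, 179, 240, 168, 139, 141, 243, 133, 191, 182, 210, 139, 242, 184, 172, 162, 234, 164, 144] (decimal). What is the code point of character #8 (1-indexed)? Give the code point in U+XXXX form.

Offset 0: leading byte 0x5D = 01011101 → 1-byte char #1 = 5D.
Offset 1: leading byte 0x2C = 00101100 → 1-byte char #2 = 2C.
Offset 2: leading byte 0xF2 = 11110010 → 4-byte char #3 = F2 AF 8B B9.
Offset 6: leading byte 0xE5 = 11100101 → 3-byte char #4 = E5 98 B1.
Offset 9: leading byte 0xCE = 11001110 → 2-byte char #5 = CE B8.
Offset 11: leading byte 0xF0 = 11110000 → 4-byte char #6 = F0 92 84 B3.
Offset 15: leading byte 0xF0 = 11110000 → 4-byte char #7 = F0 A8 8B 8D.
Offset 19: leading byte 0xF3 = 11110011 → 4-byte char #8 = F3 85 BF B6.
Leading byte 0xF3 = 11110011 matches 11110xxx → 4-byte sequence.
Byte 1: 0xF3 = 11110011, payload 011 (3 bits).
Byte 2: 0x85 = 10000101 (10xxxxxx ✓), payload 000101.
Byte 3: 0xBF = 10111111 (10xxxxxx ✓), payload 111111.
Byte 4: 0xB6 = 10110110 (10xxxxxx ✓), payload 110110.
Concatenate: 011000101111111110110 = 0xC5FF6 (21 bits → U+C5FF6).

U+C5FF6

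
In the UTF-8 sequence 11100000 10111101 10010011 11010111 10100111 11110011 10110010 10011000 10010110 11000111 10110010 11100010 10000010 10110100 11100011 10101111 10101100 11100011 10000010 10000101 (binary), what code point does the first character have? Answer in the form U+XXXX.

Offset 0: leading byte 0xE0 = 11100000 → 3-byte char #1 = E0 BD 93.
Leading byte 0xE0 = 11100000 matches 1110xxxx → 3-byte sequence.
Byte 1: 0xE0 = 11100000, payload 0000 (4 bits).
Byte 2: 0xBD = 10111101 (10xxxxxx ✓), payload 111101.
Byte 3: 0x93 = 10010011 (10xxxxxx ✓), payload 010011.
Concatenate: 0000111101010011 = 0xF53 (16 bits → U+0F53).

U+0F53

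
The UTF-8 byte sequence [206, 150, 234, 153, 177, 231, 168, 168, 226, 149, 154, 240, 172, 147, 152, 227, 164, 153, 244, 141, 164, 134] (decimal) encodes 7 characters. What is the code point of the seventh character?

Offset 0: leading byte 0xCE = 11001110 → 2-byte char #1 = CE 96.
Offset 2: leading byte 0xEA = 11101010 → 3-byte char #2 = EA 99 B1.
Offset 5: leading byte 0xE7 = 11100111 → 3-byte char #3 = E7 A8 A8.
Offset 8: leading byte 0xE2 = 11100010 → 3-byte char #4 = E2 95 9A.
Offset 11: leading byte 0xF0 = 11110000 → 4-byte char #5 = F0 AC 93 98.
Offset 15: leading byte 0xE3 = 11100011 → 3-byte char #6 = E3 A4 99.
Offset 18: leading byte 0xF4 = 11110100 → 4-byte char #7 = F4 8D A4 86.
Leading byte 0xF4 = 11110100 matches 11110xxx → 4-byte sequence.
Byte 1: 0xF4 = 11110100, payload 100 (3 bits).
Byte 2: 0x8D = 10001101 (10xxxxxx ✓), payload 001101.
Byte 3: 0xA4 = 10100100 (10xxxxxx ✓), payload 100100.
Byte 4: 0x86 = 10000110 (10xxxxxx ✓), payload 000110.
Concatenate: 100001101100100000110 = 0x10D906 (21 bits → U+10D906).

U+10D906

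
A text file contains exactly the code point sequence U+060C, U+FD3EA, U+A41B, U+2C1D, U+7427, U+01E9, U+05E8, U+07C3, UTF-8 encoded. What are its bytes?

D8 8C F3 BD 8F AA EA 90 9B E2 B0 9D E7 90 A7 C7 A9 D7 A8 DF 83

U+060C: 2-byte form → D8 8C.
U+FD3EA: 4-byte form → F3 BD 8F AA.
U+A41B: 3-byte form → EA 90 9B.
U+2C1D: 3-byte form → E2 B0 9D.
U+7427: 3-byte form → E7 90 A7.
U+01E9: 2-byte form → C7 A9.
U+05E8: 2-byte form → D7 A8.
U+07C3: 2-byte form → DF 83.
Concatenated (21 bytes): D8 8C F3 BD 8F AA EA 90 9B E2 B0 9D E7 90 A7 C7 A9 D7 A8 DF 83.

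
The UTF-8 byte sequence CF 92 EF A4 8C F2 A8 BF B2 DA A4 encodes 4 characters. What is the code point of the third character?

Offset 0: leading byte 0xCF = 11001111 → 2-byte char #1 = CF 92.
Offset 2: leading byte 0xEF = 11101111 → 3-byte char #2 = EF A4 8C.
Offset 5: leading byte 0xF2 = 11110010 → 4-byte char #3 = F2 A8 BF B2.
Leading byte 0xF2 = 11110010 matches 11110xxx → 4-byte sequence.
Byte 1: 0xF2 = 11110010, payload 010 (3 bits).
Byte 2: 0xA8 = 10101000 (10xxxxxx ✓), payload 101000.
Byte 3: 0xBF = 10111111 (10xxxxxx ✓), payload 111111.
Byte 4: 0xB2 = 10110010 (10xxxxxx ✓), payload 110010.
Concatenate: 010101000111111110010 = 0xA8FF2 (21 bits → U+A8FF2).

U+A8FF2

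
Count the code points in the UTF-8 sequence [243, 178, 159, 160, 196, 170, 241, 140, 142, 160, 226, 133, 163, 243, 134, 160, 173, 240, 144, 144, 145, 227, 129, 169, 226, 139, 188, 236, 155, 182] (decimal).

Byte at offset 0: 0xF3 = 11110011 → 4-byte char (#1). Advance 4.
Byte at offset 4: 0xC4 = 11000100 → 2-byte char (#2). Advance 2.
Byte at offset 6: 0xF1 = 11110001 → 4-byte char (#3). Advance 4.
Byte at offset 10: 0xE2 = 11100010 → 3-byte char (#4). Advance 3.
Byte at offset 13: 0xF3 = 11110011 → 4-byte char (#5). Advance 4.
Byte at offset 17: 0xF0 = 11110000 → 4-byte char (#6). Advance 4.
Byte at offset 21: 0xE3 = 11100011 → 3-byte char (#7). Advance 3.
Byte at offset 24: 0xE2 = 11100010 → 3-byte char (#8). Advance 3.
Byte at offset 27: 0xEC = 11101100 → 3-byte char (#9). Advance 3.
Reached end at offset 30 after 9 code points.

9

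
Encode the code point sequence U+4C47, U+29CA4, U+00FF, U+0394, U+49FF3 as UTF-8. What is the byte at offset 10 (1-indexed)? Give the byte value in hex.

1-indexed offset 10 is 0-indexed offset 9.
U+4C47 → 3-byte form E4 B1 87 at offsets 0–2.
U+29CA4 → 4-byte form F0 A9 B2 A4 at offsets 3–6.
U+00FF → 2-byte form C3 BF at offsets 7–8.
U+0394 → 2-byte form CE 94 at offsets 9–10.
Offset 9 falls in char 4's range; it's byte 1 of CE 94 = 0xCE.

0xCE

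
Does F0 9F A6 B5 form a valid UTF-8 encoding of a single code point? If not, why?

valid

Leading byte 0xF0 = 11110000 → 4-byte form.
Continuation bytes 0x9F=10011111, 0xA6=10100110, 0xB5=10110101 all match 10xxxxxx.
Decoded value 0x1F9B5 is ≥ 0x10000 (shortest form) and not a surrogate.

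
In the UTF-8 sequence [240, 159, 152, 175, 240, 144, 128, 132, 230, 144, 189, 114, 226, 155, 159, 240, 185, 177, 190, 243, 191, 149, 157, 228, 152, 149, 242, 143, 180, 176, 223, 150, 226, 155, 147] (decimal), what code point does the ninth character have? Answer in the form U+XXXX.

Offset 0: leading byte 0xF0 = 11110000 → 4-byte char #1 = F0 9F 98 AF.
Offset 4: leading byte 0xF0 = 11110000 → 4-byte char #2 = F0 90 80 84.
Offset 8: leading byte 0xE6 = 11100110 → 3-byte char #3 = E6 90 BD.
Offset 11: leading byte 0x72 = 01110010 → 1-byte char #4 = 72.
Offset 12: leading byte 0xE2 = 11100010 → 3-byte char #5 = E2 9B 9F.
Offset 15: leading byte 0xF0 = 11110000 → 4-byte char #6 = F0 B9 B1 BE.
Offset 19: leading byte 0xF3 = 11110011 → 4-byte char #7 = F3 BF 95 9D.
Offset 23: leading byte 0xE4 = 11100100 → 3-byte char #8 = E4 98 95.
Offset 26: leading byte 0xF2 = 11110010 → 4-byte char #9 = F2 8F B4 B0.
Leading byte 0xF2 = 11110010 matches 11110xxx → 4-byte sequence.
Byte 1: 0xF2 = 11110010, payload 010 (3 bits).
Byte 2: 0x8F = 10001111 (10xxxxxx ✓), payload 001111.
Byte 3: 0xB4 = 10110100 (10xxxxxx ✓), payload 110100.
Byte 4: 0xB0 = 10110000 (10xxxxxx ✓), payload 110000.
Concatenate: 010001111110100110000 = 0x8FD30 (21 bits → U+8FD30).

U+8FD30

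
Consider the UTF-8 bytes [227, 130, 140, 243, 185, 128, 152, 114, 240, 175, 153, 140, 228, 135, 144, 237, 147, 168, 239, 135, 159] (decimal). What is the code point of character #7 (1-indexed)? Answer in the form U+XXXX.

U+F1DF

Offset 0: leading byte 0xE3 = 11100011 → 3-byte char #1 = E3 82 8C.
Offset 3: leading byte 0xF3 = 11110011 → 4-byte char #2 = F3 B9 80 98.
Offset 7: leading byte 0x72 = 01110010 → 1-byte char #3 = 72.
Offset 8: leading byte 0xF0 = 11110000 → 4-byte char #4 = F0 AF 99 8C.
Offset 12: leading byte 0xE4 = 11100100 → 3-byte char #5 = E4 87 90.
Offset 15: leading byte 0xED = 11101101 → 3-byte char #6 = ED 93 A8.
Offset 18: leading byte 0xEF = 11101111 → 3-byte char #7 = EF 87 9F.
Leading byte 0xEF = 11101111 matches 1110xxxx → 3-byte sequence.
Byte 1: 0xEF = 11101111, payload 1111 (4 bits).
Byte 2: 0x87 = 10000111 (10xxxxxx ✓), payload 000111.
Byte 3: 0x9F = 10011111 (10xxxxxx ✓), payload 011111.
Concatenate: 1111000111011111 = 0xF1DF (16 bits → U+F1DF).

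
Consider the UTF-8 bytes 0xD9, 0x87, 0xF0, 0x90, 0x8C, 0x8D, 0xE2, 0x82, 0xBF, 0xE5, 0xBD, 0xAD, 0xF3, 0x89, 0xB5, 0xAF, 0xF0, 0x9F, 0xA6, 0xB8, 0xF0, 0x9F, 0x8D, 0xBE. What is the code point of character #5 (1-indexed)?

U+C9D6F

Offset 0: leading byte 0xD9 = 11011001 → 2-byte char #1 = D9 87.
Offset 2: leading byte 0xF0 = 11110000 → 4-byte char #2 = F0 90 8C 8D.
Offset 6: leading byte 0xE2 = 11100010 → 3-byte char #3 = E2 82 BF.
Offset 9: leading byte 0xE5 = 11100101 → 3-byte char #4 = E5 BD AD.
Offset 12: leading byte 0xF3 = 11110011 → 4-byte char #5 = F3 89 B5 AF.
Leading byte 0xF3 = 11110011 matches 11110xxx → 4-byte sequence.
Byte 1: 0xF3 = 11110011, payload 011 (3 bits).
Byte 2: 0x89 = 10001001 (10xxxxxx ✓), payload 001001.
Byte 3: 0xB5 = 10110101 (10xxxxxx ✓), payload 110101.
Byte 4: 0xAF = 10101111 (10xxxxxx ✓), payload 101111.
Concatenate: 011001001110101101111 = 0xC9D6F (21 bits → U+C9D6F).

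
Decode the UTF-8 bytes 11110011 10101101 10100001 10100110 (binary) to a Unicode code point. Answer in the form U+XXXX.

Leading byte 0xF3 = 11110011 matches 11110xxx → 4-byte sequence.
Byte 1: 0xF3 = 11110011, payload 011 (3 bits).
Byte 2: 0xAD = 10101101 (10xxxxxx ✓), payload 101101.
Byte 3: 0xA1 = 10100001 (10xxxxxx ✓), payload 100001.
Byte 4: 0xA6 = 10100110 (10xxxxxx ✓), payload 100110.
Concatenate: 011101101100001100110 = 0xED866 (21 bits → U+ED866).

U+ED866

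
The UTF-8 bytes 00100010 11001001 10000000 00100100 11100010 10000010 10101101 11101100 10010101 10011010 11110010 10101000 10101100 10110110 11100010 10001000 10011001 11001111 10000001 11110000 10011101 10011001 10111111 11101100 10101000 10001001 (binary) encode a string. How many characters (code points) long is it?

Byte at offset 0: 0x22 = 00100010 → 1-byte char (#1). Advance 1.
Byte at offset 1: 0xC9 = 11001001 → 2-byte char (#2). Advance 2.
Byte at offset 3: 0x24 = 00100100 → 1-byte char (#3). Advance 1.
Byte at offset 4: 0xE2 = 11100010 → 3-byte char (#4). Advance 3.
Byte at offset 7: 0xEC = 11101100 → 3-byte char (#5). Advance 3.
Byte at offset 10: 0xF2 = 11110010 → 4-byte char (#6). Advance 4.
Byte at offset 14: 0xE2 = 11100010 → 3-byte char (#7). Advance 3.
Byte at offset 17: 0xCF = 11001111 → 2-byte char (#8). Advance 2.
Byte at offset 19: 0xF0 = 11110000 → 4-byte char (#9). Advance 4.
Byte at offset 23: 0xEC = 11101100 → 3-byte char (#10). Advance 3.
Reached end at offset 26 after 10 code points.

10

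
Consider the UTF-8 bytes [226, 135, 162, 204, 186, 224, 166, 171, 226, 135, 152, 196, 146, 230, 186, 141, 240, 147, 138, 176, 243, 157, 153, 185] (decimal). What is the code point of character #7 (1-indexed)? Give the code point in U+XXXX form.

Offset 0: leading byte 0xE2 = 11100010 → 3-byte char #1 = E2 87 A2.
Offset 3: leading byte 0xCC = 11001100 → 2-byte char #2 = CC BA.
Offset 5: leading byte 0xE0 = 11100000 → 3-byte char #3 = E0 A6 AB.
Offset 8: leading byte 0xE2 = 11100010 → 3-byte char #4 = E2 87 98.
Offset 11: leading byte 0xC4 = 11000100 → 2-byte char #5 = C4 92.
Offset 13: leading byte 0xE6 = 11100110 → 3-byte char #6 = E6 BA 8D.
Offset 16: leading byte 0xF0 = 11110000 → 4-byte char #7 = F0 93 8A B0.
Leading byte 0xF0 = 11110000 matches 11110xxx → 4-byte sequence.
Byte 1: 0xF0 = 11110000, payload 000 (3 bits).
Byte 2: 0x93 = 10010011 (10xxxxxx ✓), payload 010011.
Byte 3: 0x8A = 10001010 (10xxxxxx ✓), payload 001010.
Byte 4: 0xB0 = 10110000 (10xxxxxx ✓), payload 110000.
Concatenate: 000010011001010110000 = 0x132B0 (21 bits → U+132B0).

U+132B0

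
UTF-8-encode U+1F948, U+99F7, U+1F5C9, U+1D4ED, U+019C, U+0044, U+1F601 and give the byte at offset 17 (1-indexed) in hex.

0x9C

1-indexed offset 17 is 0-indexed offset 16.
U+1F948 → 4-byte form F0 9F A5 88 at offsets 0–3.
U+99F7 → 3-byte form E9 A7 B7 at offsets 4–6.
U+1F5C9 → 4-byte form F0 9F 97 89 at offsets 7–10.
U+1D4ED → 4-byte form F0 9D 93 AD at offsets 11–14.
U+019C → 2-byte form C6 9C at offsets 15–16.
Offset 16 falls in char 5's range; it's byte 2 of C6 9C = 0x9C.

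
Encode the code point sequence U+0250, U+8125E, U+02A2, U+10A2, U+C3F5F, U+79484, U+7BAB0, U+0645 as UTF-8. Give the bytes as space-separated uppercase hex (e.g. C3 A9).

C9 90 F2 81 89 9E CA A2 E1 82 A2 F3 83 BD 9F F1 B9 92 84 F1 BB AA B0 D9 85

U+0250: 2-byte form → C9 90.
U+8125E: 4-byte form → F2 81 89 9E.
U+02A2: 2-byte form → CA A2.
U+10A2: 3-byte form → E1 82 A2.
U+C3F5F: 4-byte form → F3 83 BD 9F.
U+79484: 4-byte form → F1 B9 92 84.
U+7BAB0: 4-byte form → F1 BB AA B0.
U+0645: 2-byte form → D9 85.
Concatenated (25 bytes): C9 90 F2 81 89 9E CA A2 E1 82 A2 F3 83 BD 9F F1 B9 92 84 F1 BB AA B0 D9 85.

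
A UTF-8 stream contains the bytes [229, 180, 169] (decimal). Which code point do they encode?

Leading byte 0xE5 = 11100101 matches 1110xxxx → 3-byte sequence.
Byte 1: 0xE5 = 11100101, payload 0101 (4 bits).
Byte 2: 0xB4 = 10110100 (10xxxxxx ✓), payload 110100.
Byte 3: 0xA9 = 10101001 (10xxxxxx ✓), payload 101001.
Concatenate: 0101110100101001 = 0x5D29 (16 bits → U+5D29).

U+5D29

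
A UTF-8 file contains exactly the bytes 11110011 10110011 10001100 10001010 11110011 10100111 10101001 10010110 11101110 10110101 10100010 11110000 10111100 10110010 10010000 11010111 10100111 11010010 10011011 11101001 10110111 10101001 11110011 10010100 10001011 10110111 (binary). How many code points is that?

8

Byte at offset 0: 0xF3 = 11110011 → 4-byte char (#1). Advance 4.
Byte at offset 4: 0xF3 = 11110011 → 4-byte char (#2). Advance 4.
Byte at offset 8: 0xEE = 11101110 → 3-byte char (#3). Advance 3.
Byte at offset 11: 0xF0 = 11110000 → 4-byte char (#4). Advance 4.
Byte at offset 15: 0xD7 = 11010111 → 2-byte char (#5). Advance 2.
Byte at offset 17: 0xD2 = 11010010 → 2-byte char (#6). Advance 2.
Byte at offset 19: 0xE9 = 11101001 → 3-byte char (#7). Advance 3.
Byte at offset 22: 0xF3 = 11110011 → 4-byte char (#8). Advance 4.
Reached end at offset 26 after 8 code points.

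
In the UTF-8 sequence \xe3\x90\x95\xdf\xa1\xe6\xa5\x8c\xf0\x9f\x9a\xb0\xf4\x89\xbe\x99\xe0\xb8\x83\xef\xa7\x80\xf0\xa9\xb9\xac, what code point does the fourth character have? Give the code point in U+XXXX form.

Offset 0: leading byte 0xE3 = 11100011 → 3-byte char #1 = E3 90 95.
Offset 3: leading byte 0xDF = 11011111 → 2-byte char #2 = DF A1.
Offset 5: leading byte 0xE6 = 11100110 → 3-byte char #3 = E6 A5 8C.
Offset 8: leading byte 0xF0 = 11110000 → 4-byte char #4 = F0 9F 9A B0.
Leading byte 0xF0 = 11110000 matches 11110xxx → 4-byte sequence.
Byte 1: 0xF0 = 11110000, payload 000 (3 bits).
Byte 2: 0x9F = 10011111 (10xxxxxx ✓), payload 011111.
Byte 3: 0x9A = 10011010 (10xxxxxx ✓), payload 011010.
Byte 4: 0xB0 = 10110000 (10xxxxxx ✓), payload 110000.
Concatenate: 000011111011010110000 = 0x1F6B0 (21 bits → U+1F6B0).

U+1F6B0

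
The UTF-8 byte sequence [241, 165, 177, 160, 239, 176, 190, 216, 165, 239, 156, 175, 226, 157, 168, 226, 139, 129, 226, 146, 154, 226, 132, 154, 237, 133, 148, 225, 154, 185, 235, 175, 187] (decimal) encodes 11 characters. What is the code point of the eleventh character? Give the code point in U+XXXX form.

U+BBFB

Offset 0: leading byte 0xF1 = 11110001 → 4-byte char #1 = F1 A5 B1 A0.
Offset 4: leading byte 0xEF = 11101111 → 3-byte char #2 = EF B0 BE.
Offset 7: leading byte 0xD8 = 11011000 → 2-byte char #3 = D8 A5.
Offset 9: leading byte 0xEF = 11101111 → 3-byte char #4 = EF 9C AF.
Offset 12: leading byte 0xE2 = 11100010 → 3-byte char #5 = E2 9D A8.
Offset 15: leading byte 0xE2 = 11100010 → 3-byte char #6 = E2 8B 81.
Offset 18: leading byte 0xE2 = 11100010 → 3-byte char #7 = E2 92 9A.
Offset 21: leading byte 0xE2 = 11100010 → 3-byte char #8 = E2 84 9A.
Offset 24: leading byte 0xED = 11101101 → 3-byte char #9 = ED 85 94.
Offset 27: leading byte 0xE1 = 11100001 → 3-byte char #10 = E1 9A B9.
Offset 30: leading byte 0xEB = 11101011 → 3-byte char #11 = EB AF BB.
Leading byte 0xEB = 11101011 matches 1110xxxx → 3-byte sequence.
Byte 1: 0xEB = 11101011, payload 1011 (4 bits).
Byte 2: 0xAF = 10101111 (10xxxxxx ✓), payload 101111.
Byte 3: 0xBB = 10111011 (10xxxxxx ✓), payload 111011.
Concatenate: 1011101111111011 = 0xBBFB (16 bits → U+BBFB).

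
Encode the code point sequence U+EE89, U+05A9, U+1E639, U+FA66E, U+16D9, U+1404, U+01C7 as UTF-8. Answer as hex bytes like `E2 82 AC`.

U+EE89: 3-byte form → EE BA 89.
U+05A9: 2-byte form → D6 A9.
U+1E639: 4-byte form → F0 9E 98 B9.
U+FA66E: 4-byte form → F3 BA 99 AE.
U+16D9: 3-byte form → E1 9B 99.
U+1404: 3-byte form → E1 90 84.
U+01C7: 2-byte form → C7 87.
Concatenated (21 bytes): EE BA 89 D6 A9 F0 9E 98 B9 F3 BA 99 AE E1 9B 99 E1 90 84 C7 87.

EE BA 89 D6 A9 F0 9E 98 B9 F3 BA 99 AE E1 9B 99 E1 90 84 C7 87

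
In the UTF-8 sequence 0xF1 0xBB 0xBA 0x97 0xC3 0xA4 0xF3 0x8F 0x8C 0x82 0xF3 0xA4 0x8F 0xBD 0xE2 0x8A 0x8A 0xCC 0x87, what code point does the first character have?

Offset 0: leading byte 0xF1 = 11110001 → 4-byte char #1 = F1 BB BA 97.
Leading byte 0xF1 = 11110001 matches 11110xxx → 4-byte sequence.
Byte 1: 0xF1 = 11110001, payload 001 (3 bits).
Byte 2: 0xBB = 10111011 (10xxxxxx ✓), payload 111011.
Byte 3: 0xBA = 10111010 (10xxxxxx ✓), payload 111010.
Byte 4: 0x97 = 10010111 (10xxxxxx ✓), payload 010111.
Concatenate: 001111011111010010111 = 0x7BE97 (21 bits → U+7BE97).

U+7BE97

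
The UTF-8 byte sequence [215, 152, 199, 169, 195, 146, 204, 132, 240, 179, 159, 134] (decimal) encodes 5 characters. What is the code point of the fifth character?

Offset 0: leading byte 0xD7 = 11010111 → 2-byte char #1 = D7 98.
Offset 2: leading byte 0xC7 = 11000111 → 2-byte char #2 = C7 A9.
Offset 4: leading byte 0xC3 = 11000011 → 2-byte char #3 = C3 92.
Offset 6: leading byte 0xCC = 11001100 → 2-byte char #4 = CC 84.
Offset 8: leading byte 0xF0 = 11110000 → 4-byte char #5 = F0 B3 9F 86.
Leading byte 0xF0 = 11110000 matches 11110xxx → 4-byte sequence.
Byte 1: 0xF0 = 11110000, payload 000 (3 bits).
Byte 2: 0xB3 = 10110011 (10xxxxxx ✓), payload 110011.
Byte 3: 0x9F = 10011111 (10xxxxxx ✓), payload 011111.
Byte 4: 0x86 = 10000110 (10xxxxxx ✓), payload 000110.
Concatenate: 000110011011111000110 = 0x337C6 (21 bits → U+337C6).

U+337C6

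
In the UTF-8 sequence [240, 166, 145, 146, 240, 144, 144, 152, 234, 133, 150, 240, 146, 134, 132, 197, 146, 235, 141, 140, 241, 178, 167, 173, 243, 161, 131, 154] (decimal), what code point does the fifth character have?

U+0152

Offset 0: leading byte 0xF0 = 11110000 → 4-byte char #1 = F0 A6 91 92.
Offset 4: leading byte 0xF0 = 11110000 → 4-byte char #2 = F0 90 90 98.
Offset 8: leading byte 0xEA = 11101010 → 3-byte char #3 = EA 85 96.
Offset 11: leading byte 0xF0 = 11110000 → 4-byte char #4 = F0 92 86 84.
Offset 15: leading byte 0xC5 = 11000101 → 2-byte char #5 = C5 92.
Leading byte 0xC5 = 11000101 matches 110xxxxx → 2-byte sequence.
Byte 1: 0xC5 = 11000101, payload 00101 (5 bits).
Byte 2: 0x92 = 10010010 (10xxxxxx ✓), payload 010010.
Concatenate: 00101010010 = 0x152 (11 bits → U+0152).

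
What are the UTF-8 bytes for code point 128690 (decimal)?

U+1F6B2 = 0x1F6B2 = 128690 decimal. In range U+10000–U+10FFFF → 4-byte form: 11110xxx 10xxxxxx 10xxxxxx 10xxxxxx.
Binary (21 bits): 000011111011010110010.
Split 3+6+6+6: 000 | 011111 | 011010 | 110010.
Byte 1: 11110000 = 0xF0.
Byte 2: 10011111 = 0x9F.
Byte 3: 10011010 = 0x9A.
Byte 4: 10110010 = 0xB2.

F0 9F 9A B2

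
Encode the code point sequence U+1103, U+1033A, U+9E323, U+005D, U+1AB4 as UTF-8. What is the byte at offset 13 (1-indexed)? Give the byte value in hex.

1-indexed offset 13 is 0-indexed offset 12.
U+1103 → 3-byte form E1 84 83 at offsets 0–2.
U+1033A → 4-byte form F0 90 8C BA at offsets 3–6.
U+9E323 → 4-byte form F2 9E 8C A3 at offsets 7–10.
U+005D → 1-byte form 5D at offsets 11–11.
U+1AB4 → 3-byte form E1 AA B4 at offsets 12–14.
Offset 12 falls in char 5's range; it's byte 1 of E1 AA B4 = 0xE1.

0xE1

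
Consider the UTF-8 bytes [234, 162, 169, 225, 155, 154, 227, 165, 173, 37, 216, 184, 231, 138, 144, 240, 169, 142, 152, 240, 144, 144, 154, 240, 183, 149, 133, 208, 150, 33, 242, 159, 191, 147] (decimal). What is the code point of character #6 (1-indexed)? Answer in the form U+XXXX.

U+7290

Offset 0: leading byte 0xEA = 11101010 → 3-byte char #1 = EA A2 A9.
Offset 3: leading byte 0xE1 = 11100001 → 3-byte char #2 = E1 9B 9A.
Offset 6: leading byte 0xE3 = 11100011 → 3-byte char #3 = E3 A5 AD.
Offset 9: leading byte 0x25 = 00100101 → 1-byte char #4 = 25.
Offset 10: leading byte 0xD8 = 11011000 → 2-byte char #5 = D8 B8.
Offset 12: leading byte 0xE7 = 11100111 → 3-byte char #6 = E7 8A 90.
Leading byte 0xE7 = 11100111 matches 1110xxxx → 3-byte sequence.
Byte 1: 0xE7 = 11100111, payload 0111 (4 bits).
Byte 2: 0x8A = 10001010 (10xxxxxx ✓), payload 001010.
Byte 3: 0x90 = 10010000 (10xxxxxx ✓), payload 010000.
Concatenate: 0111001010010000 = 0x7290 (16 bits → U+7290).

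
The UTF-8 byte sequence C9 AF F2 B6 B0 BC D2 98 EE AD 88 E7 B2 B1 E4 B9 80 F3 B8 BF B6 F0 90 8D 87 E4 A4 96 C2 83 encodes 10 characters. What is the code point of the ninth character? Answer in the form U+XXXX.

U+4916

Offset 0: leading byte 0xC9 = 11001001 → 2-byte char #1 = C9 AF.
Offset 2: leading byte 0xF2 = 11110010 → 4-byte char #2 = F2 B6 B0 BC.
Offset 6: leading byte 0xD2 = 11010010 → 2-byte char #3 = D2 98.
Offset 8: leading byte 0xEE = 11101110 → 3-byte char #4 = EE AD 88.
Offset 11: leading byte 0xE7 = 11100111 → 3-byte char #5 = E7 B2 B1.
Offset 14: leading byte 0xE4 = 11100100 → 3-byte char #6 = E4 B9 80.
Offset 17: leading byte 0xF3 = 11110011 → 4-byte char #7 = F3 B8 BF B6.
Offset 21: leading byte 0xF0 = 11110000 → 4-byte char #8 = F0 90 8D 87.
Offset 25: leading byte 0xE4 = 11100100 → 3-byte char #9 = E4 A4 96.
Leading byte 0xE4 = 11100100 matches 1110xxxx → 3-byte sequence.
Byte 1: 0xE4 = 11100100, payload 0100 (4 bits).
Byte 2: 0xA4 = 10100100 (10xxxxxx ✓), payload 100100.
Byte 3: 0x96 = 10010110 (10xxxxxx ✓), payload 010110.
Concatenate: 0100100100010110 = 0x4916 (16 bits → U+4916).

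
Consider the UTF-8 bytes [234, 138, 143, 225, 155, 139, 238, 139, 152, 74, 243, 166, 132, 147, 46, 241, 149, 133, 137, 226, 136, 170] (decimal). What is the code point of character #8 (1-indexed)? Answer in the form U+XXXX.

Offset 0: leading byte 0xEA = 11101010 → 3-byte char #1 = EA 8A 8F.
Offset 3: leading byte 0xE1 = 11100001 → 3-byte char #2 = E1 9B 8B.
Offset 6: leading byte 0xEE = 11101110 → 3-byte char #3 = EE 8B 98.
Offset 9: leading byte 0x4A = 01001010 → 1-byte char #4 = 4A.
Offset 10: leading byte 0xF3 = 11110011 → 4-byte char #5 = F3 A6 84 93.
Offset 14: leading byte 0x2E = 00101110 → 1-byte char #6 = 2E.
Offset 15: leading byte 0xF1 = 11110001 → 4-byte char #7 = F1 95 85 89.
Offset 19: leading byte 0xE2 = 11100010 → 3-byte char #8 = E2 88 AA.
Leading byte 0xE2 = 11100010 matches 1110xxxx → 3-byte sequence.
Byte 1: 0xE2 = 11100010, payload 0010 (4 bits).
Byte 2: 0x88 = 10001000 (10xxxxxx ✓), payload 001000.
Byte 3: 0xAA = 10101010 (10xxxxxx ✓), payload 101010.
Concatenate: 0010001000101010 = 0x222A (16 bits → U+222A).

U+222A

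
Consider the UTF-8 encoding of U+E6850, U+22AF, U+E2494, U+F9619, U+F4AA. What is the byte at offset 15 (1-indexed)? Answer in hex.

1-indexed offset 15 is 0-indexed offset 14.
U+E6850 → 4-byte form F3 A6 A1 90 at offsets 0–3.
U+22AF → 3-byte form E2 8A AF at offsets 4–6.
U+E2494 → 4-byte form F3 A2 92 94 at offsets 7–10.
U+F9619 → 4-byte form F3 B9 98 99 at offsets 11–14.
Offset 14 falls in char 4's range; it's byte 4 of F3 B9 98 99 = 0x99.

0x99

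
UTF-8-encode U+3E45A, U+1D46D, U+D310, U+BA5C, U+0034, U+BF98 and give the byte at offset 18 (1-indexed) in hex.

0x98

1-indexed offset 18 is 0-indexed offset 17.
U+3E45A → 4-byte form F0 BE 91 9A at offsets 0–3.
U+1D46D → 4-byte form F0 9D 91 AD at offsets 4–7.
U+D310 → 3-byte form ED 8C 90 at offsets 8–10.
U+BA5C → 3-byte form EB A9 9C at offsets 11–13.
U+0034 → 1-byte form 34 at offsets 14–14.
U+BF98 → 3-byte form EB BE 98 at offsets 15–17.
Offset 17 falls in char 6's range; it's byte 3 of EB BE 98 = 0x98.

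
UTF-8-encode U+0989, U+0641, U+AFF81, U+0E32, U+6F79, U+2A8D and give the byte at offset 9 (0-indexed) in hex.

U+0989 → 3-byte form E0 A6 89 at offsets 0–2.
U+0641 → 2-byte form D9 81 at offsets 3–4.
U+AFF81 → 4-byte form F2 AF BE 81 at offsets 5–8.
U+0E32 → 3-byte form E0 B8 B2 at offsets 9–11.
Offset 9 falls in char 4's range; it's byte 1 of E0 B8 B2 = 0xE0.

0xE0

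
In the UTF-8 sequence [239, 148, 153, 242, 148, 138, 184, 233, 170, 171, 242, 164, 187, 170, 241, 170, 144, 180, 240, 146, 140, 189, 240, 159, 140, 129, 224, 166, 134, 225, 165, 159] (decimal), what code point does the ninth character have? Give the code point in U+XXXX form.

U+195F

Offset 0: leading byte 0xEF = 11101111 → 3-byte char #1 = EF 94 99.
Offset 3: leading byte 0xF2 = 11110010 → 4-byte char #2 = F2 94 8A B8.
Offset 7: leading byte 0xE9 = 11101001 → 3-byte char #3 = E9 AA AB.
Offset 10: leading byte 0xF2 = 11110010 → 4-byte char #4 = F2 A4 BB AA.
Offset 14: leading byte 0xF1 = 11110001 → 4-byte char #5 = F1 AA 90 B4.
Offset 18: leading byte 0xF0 = 11110000 → 4-byte char #6 = F0 92 8C BD.
Offset 22: leading byte 0xF0 = 11110000 → 4-byte char #7 = F0 9F 8C 81.
Offset 26: leading byte 0xE0 = 11100000 → 3-byte char #8 = E0 A6 86.
Offset 29: leading byte 0xE1 = 11100001 → 3-byte char #9 = E1 A5 9F.
Leading byte 0xE1 = 11100001 matches 1110xxxx → 3-byte sequence.
Byte 1: 0xE1 = 11100001, payload 0001 (4 bits).
Byte 2: 0xA5 = 10100101 (10xxxxxx ✓), payload 100101.
Byte 3: 0x9F = 10011111 (10xxxxxx ✓), payload 011111.
Concatenate: 0001100101011111 = 0x195F (16 bits → U+195F).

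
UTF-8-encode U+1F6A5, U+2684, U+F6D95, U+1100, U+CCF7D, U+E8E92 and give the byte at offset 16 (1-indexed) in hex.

0x8C

1-indexed offset 16 is 0-indexed offset 15.
U+1F6A5 → 4-byte form F0 9F 9A A5 at offsets 0–3.
U+2684 → 3-byte form E2 9A 84 at offsets 4–6.
U+F6D95 → 4-byte form F3 B6 B6 95 at offsets 7–10.
U+1100 → 3-byte form E1 84 80 at offsets 11–13.
U+CCF7D → 4-byte form F3 8C BD BD at offsets 14–17.
Offset 15 falls in char 5's range; it's byte 2 of F3 8C BD BD = 0x8C.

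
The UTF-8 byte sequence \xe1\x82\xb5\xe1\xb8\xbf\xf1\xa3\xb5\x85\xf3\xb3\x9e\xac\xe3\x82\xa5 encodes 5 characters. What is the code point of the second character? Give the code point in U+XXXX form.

Offset 0: leading byte 0xE1 = 11100001 → 3-byte char #1 = E1 82 B5.
Offset 3: leading byte 0xE1 = 11100001 → 3-byte char #2 = E1 B8 BF.
Leading byte 0xE1 = 11100001 matches 1110xxxx → 3-byte sequence.
Byte 1: 0xE1 = 11100001, payload 0001 (4 bits).
Byte 2: 0xB8 = 10111000 (10xxxxxx ✓), payload 111000.
Byte 3: 0xBF = 10111111 (10xxxxxx ✓), payload 111111.
Concatenate: 0001111000111111 = 0x1E3F (16 bits → U+1E3F).

U+1E3F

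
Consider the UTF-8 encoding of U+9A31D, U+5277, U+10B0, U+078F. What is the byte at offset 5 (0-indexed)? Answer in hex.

U+9A31D → 4-byte form F2 9A 8C 9D at offsets 0–3.
U+5277 → 3-byte form E5 89 B7 at offsets 4–6.
Offset 5 falls in char 2's range; it's byte 2 of E5 89 B7 = 0x89.

0x89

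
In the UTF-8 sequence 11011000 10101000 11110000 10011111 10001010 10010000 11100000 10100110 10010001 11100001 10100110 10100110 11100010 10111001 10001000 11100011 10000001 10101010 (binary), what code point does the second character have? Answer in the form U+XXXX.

Offset 0: leading byte 0xD8 = 11011000 → 2-byte char #1 = D8 A8.
Offset 2: leading byte 0xF0 = 11110000 → 4-byte char #2 = F0 9F 8A 90.
Leading byte 0xF0 = 11110000 matches 11110xxx → 4-byte sequence.
Byte 1: 0xF0 = 11110000, payload 000 (3 bits).
Byte 2: 0x9F = 10011111 (10xxxxxx ✓), payload 011111.
Byte 3: 0x8A = 10001010 (10xxxxxx ✓), payload 001010.
Byte 4: 0x90 = 10010000 (10xxxxxx ✓), payload 010000.
Concatenate: 000011111001010010000 = 0x1F290 (21 bits → U+1F290).

U+1F290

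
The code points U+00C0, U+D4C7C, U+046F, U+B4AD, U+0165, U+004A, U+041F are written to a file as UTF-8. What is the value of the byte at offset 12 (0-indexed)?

0xA5

U+00C0 → 2-byte form C3 80 at offsets 0–1.
U+D4C7C → 4-byte form F3 94 B1 BC at offsets 2–5.
U+046F → 2-byte form D1 AF at offsets 6–7.
U+B4AD → 3-byte form EB 92 AD at offsets 8–10.
U+0165 → 2-byte form C5 A5 at offsets 11–12.
Offset 12 falls in char 5's range; it's byte 2 of C5 A5 = 0xA5.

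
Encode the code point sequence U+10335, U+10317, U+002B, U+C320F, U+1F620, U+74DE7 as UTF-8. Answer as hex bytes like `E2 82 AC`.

U+10335: 4-byte form → F0 90 8C B5.
U+10317: 4-byte form → F0 90 8C 97.
U+002B: 1-byte form → 2B.
U+C320F: 4-byte form → F3 83 88 8F.
U+1F620: 4-byte form → F0 9F 98 A0.
U+74DE7: 4-byte form → F1 B4 B7 A7.
Concatenated (21 bytes): F0 90 8C B5 F0 90 8C 97 2B F3 83 88 8F F0 9F 98 A0 F1 B4 B7 A7.

F0 90 8C B5 F0 90 8C 97 2B F3 83 88 8F F0 9F 98 A0 F1 B4 B7 A7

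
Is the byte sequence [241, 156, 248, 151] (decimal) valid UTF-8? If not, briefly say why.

invalid (non-continuation byte where continuation expected)

Leading byte 0xF1 = 11110001 → 4-byte form.
Byte 3 is 0xF8 = 11111000, which is not 10xxxxxx — expected a continuation byte.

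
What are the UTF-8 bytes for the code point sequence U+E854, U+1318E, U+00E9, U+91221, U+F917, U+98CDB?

EE A1 94 F0 93 86 8E C3 A9 F2 91 88 A1 EF A4 97 F2 98 B3 9B

U+E854: 3-byte form → EE A1 94.
U+1318E: 4-byte form → F0 93 86 8E.
U+00E9: 2-byte form → C3 A9.
U+91221: 4-byte form → F2 91 88 A1.
U+F917: 3-byte form → EF A4 97.
U+98CDB: 4-byte form → F2 98 B3 9B.
Concatenated (20 bytes): EE A1 94 F0 93 86 8E C3 A9 F2 91 88 A1 EF A4 97 F2 98 B3 9B.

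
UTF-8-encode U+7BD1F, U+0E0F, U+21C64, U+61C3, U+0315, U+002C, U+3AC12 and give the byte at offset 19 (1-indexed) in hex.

0xBA

1-indexed offset 19 is 0-indexed offset 18.
U+7BD1F → 4-byte form F1 BB B4 9F at offsets 0–3.
U+0E0F → 3-byte form E0 B8 8F at offsets 4–6.
U+21C64 → 4-byte form F0 A1 B1 A4 at offsets 7–10.
U+61C3 → 3-byte form E6 87 83 at offsets 11–13.
U+0315 → 2-byte form CC 95 at offsets 14–15.
U+002C → 1-byte form 2C at offsets 16–16.
U+3AC12 → 4-byte form F0 BA B0 92 at offsets 17–20.
Offset 18 falls in char 7's range; it's byte 2 of F0 BA B0 92 = 0xBA.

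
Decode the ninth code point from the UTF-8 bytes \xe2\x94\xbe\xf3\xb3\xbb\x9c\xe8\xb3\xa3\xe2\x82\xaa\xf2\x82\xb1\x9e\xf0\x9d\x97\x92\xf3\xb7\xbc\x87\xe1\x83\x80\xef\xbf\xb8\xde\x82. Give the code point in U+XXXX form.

Offset 0: leading byte 0xE2 = 11100010 → 3-byte char #1 = E2 94 BE.
Offset 3: leading byte 0xF3 = 11110011 → 4-byte char #2 = F3 B3 BB 9C.
Offset 7: leading byte 0xE8 = 11101000 → 3-byte char #3 = E8 B3 A3.
Offset 10: leading byte 0xE2 = 11100010 → 3-byte char #4 = E2 82 AA.
Offset 13: leading byte 0xF2 = 11110010 → 4-byte char #5 = F2 82 B1 9E.
Offset 17: leading byte 0xF0 = 11110000 → 4-byte char #6 = F0 9D 97 92.
Offset 21: leading byte 0xF3 = 11110011 → 4-byte char #7 = F3 B7 BC 87.
Offset 25: leading byte 0xE1 = 11100001 → 3-byte char #8 = E1 83 80.
Offset 28: leading byte 0xEF = 11101111 → 3-byte char #9 = EF BF B8.
Leading byte 0xEF = 11101111 matches 1110xxxx → 3-byte sequence.
Byte 1: 0xEF = 11101111, payload 1111 (4 bits).
Byte 2: 0xBF = 10111111 (10xxxxxx ✓), payload 111111.
Byte 3: 0xB8 = 10111000 (10xxxxxx ✓), payload 111000.
Concatenate: 1111111111111000 = 0xFFF8 (16 bits → U+FFF8).

U+FFF8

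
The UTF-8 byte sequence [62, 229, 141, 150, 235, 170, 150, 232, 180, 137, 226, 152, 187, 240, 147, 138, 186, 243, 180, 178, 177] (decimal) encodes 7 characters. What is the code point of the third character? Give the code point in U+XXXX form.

U+BA96

Offset 0: leading byte 0x3E = 00111110 → 1-byte char #1 = 3E.
Offset 1: leading byte 0xE5 = 11100101 → 3-byte char #2 = E5 8D 96.
Offset 4: leading byte 0xEB = 11101011 → 3-byte char #3 = EB AA 96.
Leading byte 0xEB = 11101011 matches 1110xxxx → 3-byte sequence.
Byte 1: 0xEB = 11101011, payload 1011 (4 bits).
Byte 2: 0xAA = 10101010 (10xxxxxx ✓), payload 101010.
Byte 3: 0x96 = 10010110 (10xxxxxx ✓), payload 010110.
Concatenate: 1011101010010110 = 0xBA96 (16 bits → U+BA96).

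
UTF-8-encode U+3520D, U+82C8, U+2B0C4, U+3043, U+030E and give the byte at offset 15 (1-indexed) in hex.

1-indexed offset 15 is 0-indexed offset 14.
U+3520D → 4-byte form F0 B5 88 8D at offsets 0–3.
U+82C8 → 3-byte form E8 8B 88 at offsets 4–6.
U+2B0C4 → 4-byte form F0 AB 83 84 at offsets 7–10.
U+3043 → 3-byte form E3 81 83 at offsets 11–13.
U+030E → 2-byte form CC 8E at offsets 14–15.
Offset 14 falls in char 5's range; it's byte 1 of CC 8E = 0xCC.

0xCC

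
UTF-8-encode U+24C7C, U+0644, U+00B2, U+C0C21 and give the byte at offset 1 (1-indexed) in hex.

1-indexed offset 1 is 0-indexed offset 0.
U+24C7C → 4-byte form F0 A4 B1 BC at offsets 0–3.
Offset 0 falls in char 1's range; it's byte 1 of F0 A4 B1 BC = 0xF0.

0xF0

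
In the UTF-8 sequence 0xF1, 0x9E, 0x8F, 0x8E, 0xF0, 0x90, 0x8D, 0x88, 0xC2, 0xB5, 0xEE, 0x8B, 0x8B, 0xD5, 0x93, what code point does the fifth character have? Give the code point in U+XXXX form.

Offset 0: leading byte 0xF1 = 11110001 → 4-byte char #1 = F1 9E 8F 8E.
Offset 4: leading byte 0xF0 = 11110000 → 4-byte char #2 = F0 90 8D 88.
Offset 8: leading byte 0xC2 = 11000010 → 2-byte char #3 = C2 B5.
Offset 10: leading byte 0xEE = 11101110 → 3-byte char #4 = EE 8B 8B.
Offset 13: leading byte 0xD5 = 11010101 → 2-byte char #5 = D5 93.
Leading byte 0xD5 = 11010101 matches 110xxxxx → 2-byte sequence.
Byte 1: 0xD5 = 11010101, payload 10101 (5 bits).
Byte 2: 0x93 = 10010011 (10xxxxxx ✓), payload 010011.
Concatenate: 10101010011 = 0x553 (11 bits → U+0553).

U+0553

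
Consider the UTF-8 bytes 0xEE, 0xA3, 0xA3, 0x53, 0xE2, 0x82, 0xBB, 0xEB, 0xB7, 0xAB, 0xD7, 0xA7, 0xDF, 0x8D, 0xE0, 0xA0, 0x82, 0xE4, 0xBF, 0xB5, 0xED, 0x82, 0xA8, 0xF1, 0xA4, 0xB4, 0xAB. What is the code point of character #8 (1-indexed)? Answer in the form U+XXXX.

U+4FF5

Offset 0: leading byte 0xEE = 11101110 → 3-byte char #1 = EE A3 A3.
Offset 3: leading byte 0x53 = 01010011 → 1-byte char #2 = 53.
Offset 4: leading byte 0xE2 = 11100010 → 3-byte char #3 = E2 82 BB.
Offset 7: leading byte 0xEB = 11101011 → 3-byte char #4 = EB B7 AB.
Offset 10: leading byte 0xD7 = 11010111 → 2-byte char #5 = D7 A7.
Offset 12: leading byte 0xDF = 11011111 → 2-byte char #6 = DF 8D.
Offset 14: leading byte 0xE0 = 11100000 → 3-byte char #7 = E0 A0 82.
Offset 17: leading byte 0xE4 = 11100100 → 3-byte char #8 = E4 BF B5.
Leading byte 0xE4 = 11100100 matches 1110xxxx → 3-byte sequence.
Byte 1: 0xE4 = 11100100, payload 0100 (4 bits).
Byte 2: 0xBF = 10111111 (10xxxxxx ✓), payload 111111.
Byte 3: 0xB5 = 10110101 (10xxxxxx ✓), payload 110101.
Concatenate: 0100111111110101 = 0x4FF5 (16 bits → U+4FF5).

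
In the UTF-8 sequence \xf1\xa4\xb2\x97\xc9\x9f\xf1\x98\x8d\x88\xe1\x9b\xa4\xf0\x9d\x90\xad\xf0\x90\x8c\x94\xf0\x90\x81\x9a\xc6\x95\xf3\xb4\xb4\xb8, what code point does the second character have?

U+025F

Offset 0: leading byte 0xF1 = 11110001 → 4-byte char #1 = F1 A4 B2 97.
Offset 4: leading byte 0xC9 = 11001001 → 2-byte char #2 = C9 9F.
Leading byte 0xC9 = 11001001 matches 110xxxxx → 2-byte sequence.
Byte 1: 0xC9 = 11001001, payload 01001 (5 bits).
Byte 2: 0x9F = 10011111 (10xxxxxx ✓), payload 011111.
Concatenate: 01001011111 = 0x25F (11 bits → U+025F).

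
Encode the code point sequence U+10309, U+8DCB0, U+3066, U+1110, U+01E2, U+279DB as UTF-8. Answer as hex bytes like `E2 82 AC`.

U+10309: 4-byte form → F0 90 8C 89.
U+8DCB0: 4-byte form → F2 8D B2 B0.
U+3066: 3-byte form → E3 81 A6.
U+1110: 3-byte form → E1 84 90.
U+01E2: 2-byte form → C7 A2.
U+279DB: 4-byte form → F0 A7 A7 9B.
Concatenated (20 bytes): F0 90 8C 89 F2 8D B2 B0 E3 81 A6 E1 84 90 C7 A2 F0 A7 A7 9B.

F0 90 8C 89 F2 8D B2 B0 E3 81 A6 E1 84 90 C7 A2 F0 A7 A7 9B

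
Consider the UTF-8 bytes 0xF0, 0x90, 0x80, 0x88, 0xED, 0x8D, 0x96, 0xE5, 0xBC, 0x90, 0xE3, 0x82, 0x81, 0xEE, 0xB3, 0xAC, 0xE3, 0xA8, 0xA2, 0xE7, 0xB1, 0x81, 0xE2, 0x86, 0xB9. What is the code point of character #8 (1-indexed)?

Offset 0: leading byte 0xF0 = 11110000 → 4-byte char #1 = F0 90 80 88.
Offset 4: leading byte 0xED = 11101101 → 3-byte char #2 = ED 8D 96.
Offset 7: leading byte 0xE5 = 11100101 → 3-byte char #3 = E5 BC 90.
Offset 10: leading byte 0xE3 = 11100011 → 3-byte char #4 = E3 82 81.
Offset 13: leading byte 0xEE = 11101110 → 3-byte char #5 = EE B3 AC.
Offset 16: leading byte 0xE3 = 11100011 → 3-byte char #6 = E3 A8 A2.
Offset 19: leading byte 0xE7 = 11100111 → 3-byte char #7 = E7 B1 81.
Offset 22: leading byte 0xE2 = 11100010 → 3-byte char #8 = E2 86 B9.
Leading byte 0xE2 = 11100010 matches 1110xxxx → 3-byte sequence.
Byte 1: 0xE2 = 11100010, payload 0010 (4 bits).
Byte 2: 0x86 = 10000110 (10xxxxxx ✓), payload 000110.
Byte 3: 0xB9 = 10111001 (10xxxxxx ✓), payload 111001.
Concatenate: 0010000110111001 = 0x21B9 (16 bits → U+21B9).

U+21B9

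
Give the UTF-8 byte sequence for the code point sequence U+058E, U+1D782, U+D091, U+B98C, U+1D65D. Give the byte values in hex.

U+058E: 2-byte form → D6 8E.
U+1D782: 4-byte form → F0 9D 9E 82.
U+D091: 3-byte form → ED 82 91.
U+B98C: 3-byte form → EB A6 8C.
U+1D65D: 4-byte form → F0 9D 99 9D.
Concatenated (16 bytes): D6 8E F0 9D 9E 82 ED 82 91 EB A6 8C F0 9D 99 9D.

D6 8E F0 9D 9E 82 ED 82 91 EB A6 8C F0 9D 99 9D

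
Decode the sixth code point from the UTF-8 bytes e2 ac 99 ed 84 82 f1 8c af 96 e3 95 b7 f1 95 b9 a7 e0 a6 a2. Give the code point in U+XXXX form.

Offset 0: leading byte 0xE2 = 11100010 → 3-byte char #1 = E2 AC 99.
Offset 3: leading byte 0xED = 11101101 → 3-byte char #2 = ED 84 82.
Offset 6: leading byte 0xF1 = 11110001 → 4-byte char #3 = F1 8C AF 96.
Offset 10: leading byte 0xE3 = 11100011 → 3-byte char #4 = E3 95 B7.
Offset 13: leading byte 0xF1 = 11110001 → 4-byte char #5 = F1 95 B9 A7.
Offset 17: leading byte 0xE0 = 11100000 → 3-byte char #6 = E0 A6 A2.
Leading byte 0xE0 = 11100000 matches 1110xxxx → 3-byte sequence.
Byte 1: 0xE0 = 11100000, payload 0000 (4 bits).
Byte 2: 0xA6 = 10100110 (10xxxxxx ✓), payload 100110.
Byte 3: 0xA2 = 10100010 (10xxxxxx ✓), payload 100010.
Concatenate: 0000100110100010 = 0x9A2 (16 bits → U+09A2).

U+09A2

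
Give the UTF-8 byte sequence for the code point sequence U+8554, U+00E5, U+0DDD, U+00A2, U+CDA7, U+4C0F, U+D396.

E8 95 94 C3 A5 E0 B7 9D C2 A2 EC B6 A7 E4 B0 8F ED 8E 96

U+8554: 3-byte form → E8 95 94.
U+00E5: 2-byte form → C3 A5.
U+0DDD: 3-byte form → E0 B7 9D.
U+00A2: 2-byte form → C2 A2.
U+CDA7: 3-byte form → EC B6 A7.
U+4C0F: 3-byte form → E4 B0 8F.
U+D396: 3-byte form → ED 8E 96.
Concatenated (19 bytes): E8 95 94 C3 A5 E0 B7 9D C2 A2 EC B6 A7 E4 B0 8F ED 8E 96.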